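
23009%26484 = 23009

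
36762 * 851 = 31284462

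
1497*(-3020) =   -  4520940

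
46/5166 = 23/2583 = 0.01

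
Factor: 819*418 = 342342 = 2^1*3^2*7^1*11^1* 13^1 * 19^1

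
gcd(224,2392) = 8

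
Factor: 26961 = 3^1*11^1*19^1*43^1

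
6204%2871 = 462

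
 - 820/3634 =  - 1+1407/1817 = - 0.23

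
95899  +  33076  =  128975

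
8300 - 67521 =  - 59221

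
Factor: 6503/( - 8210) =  - 2^( - 1) * 5^ ( - 1 )*7^1*821^( - 1 )*929^1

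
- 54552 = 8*(-6819 ) 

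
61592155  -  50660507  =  10931648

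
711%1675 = 711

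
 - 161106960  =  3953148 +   -  165060108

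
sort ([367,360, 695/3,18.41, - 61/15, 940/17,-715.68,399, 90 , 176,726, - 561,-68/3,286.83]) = [ - 715.68, - 561, - 68/3,-61/15 , 18.41, 940/17,90 , 176,695/3,286.83,360 , 367,399, 726]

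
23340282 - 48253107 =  - 24912825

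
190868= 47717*4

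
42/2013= 14/671 = 0.02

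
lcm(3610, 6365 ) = 241870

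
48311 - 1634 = 46677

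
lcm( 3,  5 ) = 15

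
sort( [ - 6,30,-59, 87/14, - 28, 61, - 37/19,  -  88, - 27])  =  [  -  88, - 59,  -  28, - 27, - 6, - 37/19,  87/14,  30,61]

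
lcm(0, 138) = 0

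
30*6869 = 206070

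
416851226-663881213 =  - 247029987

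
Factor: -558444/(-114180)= 5^( - 1)*11^( - 1) * 269^1 = 269/55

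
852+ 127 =979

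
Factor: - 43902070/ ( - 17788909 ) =2^1 * 5^1*109^(- 1)*293^( - 1)*557^( - 1 )*4390207^1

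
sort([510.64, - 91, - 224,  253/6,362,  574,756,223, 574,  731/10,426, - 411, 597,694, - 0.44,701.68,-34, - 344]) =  [ - 411, - 344 , - 224, - 91, - 34,-0.44,253/6,  731/10,223, 362,426, 510.64,574,  574, 597,694, 701.68,756]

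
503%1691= 503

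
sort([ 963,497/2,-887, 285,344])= [ - 887 , 497/2,285, 344, 963]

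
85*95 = 8075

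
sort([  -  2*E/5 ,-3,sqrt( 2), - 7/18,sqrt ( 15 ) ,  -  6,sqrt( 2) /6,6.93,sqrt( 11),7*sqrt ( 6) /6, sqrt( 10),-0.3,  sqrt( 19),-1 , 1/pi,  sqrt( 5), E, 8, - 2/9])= [ - 6,-3, - 2*E/5,  -  1, - 7/18, - 0.3, - 2/9 , sqrt( 2 ) /6,1/pi , sqrt( 2 ),sqrt( 5 ), E,  7 * sqrt (6 ) /6, sqrt (10), sqrt( 11 ) , sqrt( 15 ), sqrt( 19 ), 6.93, 8] 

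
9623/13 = 9623/13 =740.23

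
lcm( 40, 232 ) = 1160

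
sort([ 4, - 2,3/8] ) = [ - 2,  3/8,  4]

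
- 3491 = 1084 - 4575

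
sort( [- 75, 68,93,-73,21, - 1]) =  [ - 75, - 73, - 1, 21, 68, 93 ]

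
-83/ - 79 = 1 + 4/79 = 1.05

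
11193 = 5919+5274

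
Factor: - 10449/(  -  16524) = 2^( - 2 )*17^(- 1 )*43^1 = 43/68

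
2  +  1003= 1005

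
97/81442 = 97/81442 =0.00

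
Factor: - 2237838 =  - 2^1 * 3^1*372973^1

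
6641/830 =6641/830 = 8.00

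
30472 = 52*586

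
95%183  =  95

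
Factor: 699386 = 2^1*59^1*5927^1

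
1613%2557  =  1613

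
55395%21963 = 11469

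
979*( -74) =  - 72446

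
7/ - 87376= - 1 + 87369/87376=- 0.00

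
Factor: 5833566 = 2^1*3^3*59^1*1831^1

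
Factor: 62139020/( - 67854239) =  - 2^2 * 5^1*467^1*6653^1*67854239^ ( - 1)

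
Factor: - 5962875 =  - 3^1 * 5^3 * 15901^1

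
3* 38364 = 115092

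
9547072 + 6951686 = 16498758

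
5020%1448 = 676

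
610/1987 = 610/1987 = 0.31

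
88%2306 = 88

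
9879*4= 39516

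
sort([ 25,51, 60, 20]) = [20, 25,51,60 ]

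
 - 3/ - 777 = 1/259=0.00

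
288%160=128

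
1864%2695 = 1864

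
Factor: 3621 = 3^1*17^1*71^1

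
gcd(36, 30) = 6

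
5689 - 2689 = 3000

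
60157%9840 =1117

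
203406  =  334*609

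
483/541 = 483/541 = 0.89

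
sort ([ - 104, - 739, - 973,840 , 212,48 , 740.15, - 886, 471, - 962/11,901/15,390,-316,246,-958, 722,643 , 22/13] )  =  [-973,- 958,-886, - 739, - 316 ,- 104, - 962/11,22/13, 48,901/15, 212,  246, 390, 471, 643,722,740.15,840 ] 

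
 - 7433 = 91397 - 98830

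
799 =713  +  86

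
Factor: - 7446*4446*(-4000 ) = 132419664000 = 2^7 *3^3* 5^3*13^1*17^1*19^1 * 73^1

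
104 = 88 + 16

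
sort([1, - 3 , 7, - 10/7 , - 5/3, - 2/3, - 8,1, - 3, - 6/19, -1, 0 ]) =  [ - 8, - 3, - 3, - 5/3, - 10/7, - 1 , - 2/3, - 6/19, 0,1,1,7 ] 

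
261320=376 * 695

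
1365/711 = 455/237=1.92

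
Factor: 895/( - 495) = -179/99 = -3^( - 2)*11^(  -  1) *179^1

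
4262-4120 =142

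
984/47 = 984/47 = 20.94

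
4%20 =4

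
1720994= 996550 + 724444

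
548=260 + 288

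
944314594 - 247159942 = 697154652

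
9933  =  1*9933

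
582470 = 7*83210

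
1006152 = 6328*159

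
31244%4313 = 1053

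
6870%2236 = 162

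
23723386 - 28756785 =-5033399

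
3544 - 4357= - 813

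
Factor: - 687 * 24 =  - 16488  =  - 2^3 * 3^2*229^1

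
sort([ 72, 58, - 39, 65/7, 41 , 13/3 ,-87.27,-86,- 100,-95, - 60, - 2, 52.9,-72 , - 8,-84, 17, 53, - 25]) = [-100, -95, - 87.27, - 86, - 84,-72,- 60,-39,-25, -8, - 2,  13/3, 65/7, 17,41 , 52.9, 53,58, 72 ]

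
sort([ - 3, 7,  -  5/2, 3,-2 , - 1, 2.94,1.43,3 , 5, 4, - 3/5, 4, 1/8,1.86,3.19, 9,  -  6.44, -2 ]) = [ -6.44, - 3, - 5/2, - 2, - 2,-1, - 3/5,1/8, 1.43,1.86, 2.94,3,3,  3.19, 4, 4,5 , 7,9 ]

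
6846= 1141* 6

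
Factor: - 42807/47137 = -3^1*19^1*751^1*  47137^(- 1) 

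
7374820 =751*9820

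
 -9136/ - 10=4568/5 = 913.60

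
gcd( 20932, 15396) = 4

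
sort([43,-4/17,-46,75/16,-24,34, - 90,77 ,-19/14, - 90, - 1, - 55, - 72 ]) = [ - 90, - 90, - 72 , - 55,-46, -24 ,-19/14,-1,- 4/17,75/16,34,43,77]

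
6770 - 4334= 2436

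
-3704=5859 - 9563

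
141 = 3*47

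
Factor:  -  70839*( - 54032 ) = 2^4 * 3^2 * 11^1*17^1*307^1 * 463^1 = 3827572848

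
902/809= 902/809 = 1.11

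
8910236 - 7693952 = 1216284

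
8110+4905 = 13015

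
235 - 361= - 126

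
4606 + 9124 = 13730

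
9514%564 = 490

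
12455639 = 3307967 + 9147672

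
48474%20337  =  7800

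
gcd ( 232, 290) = 58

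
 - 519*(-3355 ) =1741245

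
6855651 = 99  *69249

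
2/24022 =1/12011 = 0.00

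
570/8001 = 190/2667 =0.07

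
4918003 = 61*80623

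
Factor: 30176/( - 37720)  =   - 2^2*5^(- 1)  =  -4/5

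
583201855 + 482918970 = 1066120825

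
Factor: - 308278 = - 2^1*17^1 *9067^1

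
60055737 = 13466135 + 46589602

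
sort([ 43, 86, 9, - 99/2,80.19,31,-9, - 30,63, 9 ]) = [ - 99/2,- 30, -9, 9,9,31,43, 63, 80.19, 86]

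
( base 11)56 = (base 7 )115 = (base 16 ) 3D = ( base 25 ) 2b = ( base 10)61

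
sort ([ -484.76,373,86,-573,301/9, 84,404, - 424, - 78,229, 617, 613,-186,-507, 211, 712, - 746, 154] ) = [  -  746, - 573, - 507, - 484.76,-424, - 186, - 78,301/9, 84,86 , 154, 211, 229, 373, 404,613, 617,712]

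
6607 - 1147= 5460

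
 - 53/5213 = - 1 +5160/5213 = - 0.01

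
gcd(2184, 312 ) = 312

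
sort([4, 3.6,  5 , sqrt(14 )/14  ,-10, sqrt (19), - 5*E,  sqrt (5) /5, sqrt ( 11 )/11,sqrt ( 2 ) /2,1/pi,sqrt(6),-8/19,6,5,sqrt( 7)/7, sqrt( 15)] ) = [ -5* E, - 10, - 8/19,sqrt ( 14)/14, sqrt( 11) /11, 1/pi,sqrt( 7) /7,sqrt( 5 )/5, sqrt(2 )/2,  sqrt( 6 ),3.6 , sqrt(15 ),  4,sqrt( 19 ), 5,5, 6]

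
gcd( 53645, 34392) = 1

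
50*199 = 9950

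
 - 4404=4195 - 8599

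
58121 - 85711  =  -27590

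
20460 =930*22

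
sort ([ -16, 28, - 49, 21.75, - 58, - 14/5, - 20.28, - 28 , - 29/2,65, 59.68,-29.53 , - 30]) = [ - 58, - 49,-30, - 29.53,-28,-20.28, - 16, - 29/2, - 14/5, 21.75,28,59.68, 65 ] 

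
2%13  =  2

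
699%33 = 6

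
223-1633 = -1410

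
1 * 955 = 955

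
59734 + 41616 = 101350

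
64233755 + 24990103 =89223858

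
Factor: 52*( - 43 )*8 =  - 2^5*13^1*43^1  =  - 17888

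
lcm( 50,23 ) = 1150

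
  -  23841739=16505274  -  40347013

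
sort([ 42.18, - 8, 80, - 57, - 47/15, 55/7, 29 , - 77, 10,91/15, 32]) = [ - 77, - 57, - 8, -47/15, 91/15, 55/7,10, 29,32,  42.18, 80]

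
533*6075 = 3237975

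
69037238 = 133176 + 68904062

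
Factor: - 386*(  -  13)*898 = 4506164 = 2^2*13^1 * 193^1*449^1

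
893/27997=893/27997 = 0.03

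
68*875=59500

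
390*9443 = 3682770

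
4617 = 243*19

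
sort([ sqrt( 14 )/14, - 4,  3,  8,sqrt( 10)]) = [ - 4, sqrt( 14 ) /14, 3, sqrt ( 10 ),  8 ]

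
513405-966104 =- 452699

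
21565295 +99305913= 120871208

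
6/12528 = 1/2088 = 0.00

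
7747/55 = 7747/55 = 140.85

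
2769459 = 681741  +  2087718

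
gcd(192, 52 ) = 4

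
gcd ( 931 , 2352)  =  49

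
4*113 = 452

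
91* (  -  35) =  - 3185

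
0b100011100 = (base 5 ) 2114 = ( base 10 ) 284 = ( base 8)434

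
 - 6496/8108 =-1624/2027 = -0.80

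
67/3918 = 67/3918 = 0.02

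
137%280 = 137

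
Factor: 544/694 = 2^4*17^1*347^( - 1 ) = 272/347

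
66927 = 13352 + 53575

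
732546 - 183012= 549534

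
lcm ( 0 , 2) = 0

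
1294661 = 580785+713876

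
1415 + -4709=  - 3294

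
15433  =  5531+9902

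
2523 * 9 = 22707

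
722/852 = 361/426 = 0.85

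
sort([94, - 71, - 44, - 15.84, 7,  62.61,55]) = [ - 71, - 44, - 15.84,7, 55,62.61,94 ] 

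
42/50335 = 42/50335=   0.00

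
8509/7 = 1215 + 4/7 = 1215.57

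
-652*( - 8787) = 5729124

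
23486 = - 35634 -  - 59120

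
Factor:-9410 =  - 2^1*5^1*941^1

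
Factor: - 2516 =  - 2^2*17^1*37^1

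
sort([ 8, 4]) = [4, 8] 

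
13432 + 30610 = 44042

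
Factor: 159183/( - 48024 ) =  - 769/232  =  - 2^( - 3)*29^ (- 1)*769^1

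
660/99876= 55/8323 = 0.01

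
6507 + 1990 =8497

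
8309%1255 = 779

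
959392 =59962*16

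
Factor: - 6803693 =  - 13^1*337^1*1553^1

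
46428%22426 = 1576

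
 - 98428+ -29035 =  - 127463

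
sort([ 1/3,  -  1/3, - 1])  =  [ - 1,-1/3, 1/3] 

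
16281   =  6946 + 9335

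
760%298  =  164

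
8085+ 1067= 9152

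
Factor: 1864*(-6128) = -11422592 = - 2^7*233^1 *383^1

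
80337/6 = 13389+1/2 = 13389.50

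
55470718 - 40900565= 14570153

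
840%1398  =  840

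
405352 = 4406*92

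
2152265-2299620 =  - 147355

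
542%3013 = 542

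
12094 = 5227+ 6867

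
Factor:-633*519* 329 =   -  3^2*7^1*47^1*173^1*211^1 = - 108085383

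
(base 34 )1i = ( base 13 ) 40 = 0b110100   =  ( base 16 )34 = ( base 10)52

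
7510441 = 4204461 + 3305980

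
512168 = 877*584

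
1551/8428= 1551/8428 = 0.18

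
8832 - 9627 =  - 795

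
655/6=655/6=109.17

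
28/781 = 28/781 = 0.04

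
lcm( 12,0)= 0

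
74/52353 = 74/52353 = 0.00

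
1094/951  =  1  +  143/951  =  1.15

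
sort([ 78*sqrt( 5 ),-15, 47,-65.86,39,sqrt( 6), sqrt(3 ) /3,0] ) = [-65.86,-15,0, sqrt (3 ) /3,sqrt(6 ),39,47,78*sqrt( 5 )] 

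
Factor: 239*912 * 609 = 132742512=2^4 * 3^2*7^1* 19^1*29^1*239^1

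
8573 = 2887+5686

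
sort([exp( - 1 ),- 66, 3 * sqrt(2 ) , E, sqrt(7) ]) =[  -  66,exp( - 1), sqrt ( 7 ), E, 3*sqrt(2)]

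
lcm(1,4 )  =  4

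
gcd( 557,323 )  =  1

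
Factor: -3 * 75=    - 225 = -3^2 * 5^2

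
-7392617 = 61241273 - 68633890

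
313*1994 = 624122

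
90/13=90/13 = 6.92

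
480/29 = 16+16/29 = 16.55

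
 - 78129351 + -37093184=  - 115222535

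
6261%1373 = 769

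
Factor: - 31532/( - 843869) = 2^2*13^ (-1 )*139^(- 1)*467^(- 1)*7883^1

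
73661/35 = 10523/5 = 2104.60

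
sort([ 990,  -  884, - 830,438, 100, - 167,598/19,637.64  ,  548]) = [ - 884, - 830, - 167,598/19,100,438,548,637.64, 990]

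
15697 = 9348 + 6349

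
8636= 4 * 2159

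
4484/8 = 1121/2 = 560.50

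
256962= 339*758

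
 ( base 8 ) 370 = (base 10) 248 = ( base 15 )118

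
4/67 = 4/67 = 0.06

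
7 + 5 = 12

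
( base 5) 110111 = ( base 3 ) 12012001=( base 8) 7305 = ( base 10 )3781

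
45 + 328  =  373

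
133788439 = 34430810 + 99357629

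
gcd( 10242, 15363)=5121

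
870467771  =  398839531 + 471628240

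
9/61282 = 9/61282 = 0.00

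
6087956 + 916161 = 7004117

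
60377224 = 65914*916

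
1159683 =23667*49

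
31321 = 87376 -56055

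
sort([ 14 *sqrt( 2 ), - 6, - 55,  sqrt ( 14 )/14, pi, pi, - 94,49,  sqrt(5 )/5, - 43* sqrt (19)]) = [ - 43*sqrt(19), - 94,  -  55, - 6,sqrt( 14) /14,sqrt(5 ) /5,pi,pi, 14 * sqrt( 2 ),49]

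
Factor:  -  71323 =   -  7^1*23^1*443^1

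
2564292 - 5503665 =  - 2939373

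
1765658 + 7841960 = 9607618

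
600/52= 150/13 = 11.54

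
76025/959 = 79+264/959 = 79.28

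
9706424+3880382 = 13586806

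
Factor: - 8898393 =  - 3^1*7^1*491^1*863^1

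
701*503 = 352603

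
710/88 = 8 + 3/44 = 8.07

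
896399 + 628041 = 1524440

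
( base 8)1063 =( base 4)20303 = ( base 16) 233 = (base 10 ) 563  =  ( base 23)11b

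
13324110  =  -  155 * ( - 85962)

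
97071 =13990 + 83081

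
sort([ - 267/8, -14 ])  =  [ - 267/8 , - 14]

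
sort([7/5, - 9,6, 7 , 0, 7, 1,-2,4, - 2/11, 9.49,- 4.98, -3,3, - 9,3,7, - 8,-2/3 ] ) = [ - 9,- 9, - 8, - 4.98, - 3 , - 2 , - 2/3, - 2/11, 0, 1, 7/5,3, 3,  4,6,7, 7,7, 9.49 ]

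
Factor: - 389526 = - 2^1*3^1*64921^1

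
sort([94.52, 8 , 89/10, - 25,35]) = [ - 25,8,89/10, 35,94.52 ] 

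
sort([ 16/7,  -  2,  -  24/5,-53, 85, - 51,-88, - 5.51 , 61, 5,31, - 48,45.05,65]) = [-88,-53,-51,-48  ,-5.51, - 24/5,  -  2 , 16/7 , 5,31,45.05,61,65,  85 ] 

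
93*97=9021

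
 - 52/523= -52/523 = - 0.10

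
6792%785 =512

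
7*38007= 266049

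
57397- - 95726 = 153123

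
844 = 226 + 618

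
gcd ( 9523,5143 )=1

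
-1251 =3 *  ( -417) 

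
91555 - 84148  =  7407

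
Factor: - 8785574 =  - 2^1*7^1*627541^1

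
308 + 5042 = 5350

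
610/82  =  7 + 18/41 = 7.44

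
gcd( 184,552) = 184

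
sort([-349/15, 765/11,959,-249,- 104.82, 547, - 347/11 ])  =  [ - 249 ,-104.82, - 347/11,- 349/15,765/11, 547,959 ]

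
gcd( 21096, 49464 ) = 72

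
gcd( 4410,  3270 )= 30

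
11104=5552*2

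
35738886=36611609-872723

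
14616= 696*21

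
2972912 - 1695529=1277383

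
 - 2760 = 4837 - 7597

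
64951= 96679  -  31728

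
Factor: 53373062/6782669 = 2^1 * 41^1*43^1*15137^1* 6782669^ (-1 )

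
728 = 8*91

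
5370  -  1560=3810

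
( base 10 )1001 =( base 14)517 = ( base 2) 1111101001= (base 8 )1751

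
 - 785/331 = -785/331= - 2.37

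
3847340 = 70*54962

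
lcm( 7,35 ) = 35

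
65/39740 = 13/7948 = 0.00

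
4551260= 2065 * 2204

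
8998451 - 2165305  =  6833146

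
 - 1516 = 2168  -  3684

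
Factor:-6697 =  - 37^1 * 181^1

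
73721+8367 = 82088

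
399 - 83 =316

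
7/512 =7/512= 0.01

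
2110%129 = 46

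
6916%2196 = 328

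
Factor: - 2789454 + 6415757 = 1789^1 * 2027^1= 3626303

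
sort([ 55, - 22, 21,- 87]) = [  -  87, - 22,21,  55 ] 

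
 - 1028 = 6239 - 7267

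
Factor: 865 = 5^1 * 173^1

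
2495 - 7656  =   - 5161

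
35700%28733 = 6967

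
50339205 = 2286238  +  48052967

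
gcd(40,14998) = 2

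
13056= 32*408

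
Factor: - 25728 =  - 2^7*3^1*67^1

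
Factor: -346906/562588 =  - 497/806 =- 2^( - 1 )*7^1*13^(  -  1 ) *31^( - 1 )*71^1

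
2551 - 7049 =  - 4498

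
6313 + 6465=12778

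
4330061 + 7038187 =11368248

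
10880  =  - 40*( - 272)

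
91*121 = 11011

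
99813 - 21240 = 78573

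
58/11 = 58/11 = 5.27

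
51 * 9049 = 461499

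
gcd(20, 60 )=20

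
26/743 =26/743= 0.03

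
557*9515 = 5299855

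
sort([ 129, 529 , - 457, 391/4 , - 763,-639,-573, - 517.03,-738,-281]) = [  -  763, - 738,-639 , - 573 , - 517.03, - 457,-281,391/4, 129, 529]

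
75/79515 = 5/5301=0.00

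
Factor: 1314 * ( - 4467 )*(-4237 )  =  2^1*3^3 * 19^1*73^1*223^1*1489^1 = 24869656206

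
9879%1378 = 233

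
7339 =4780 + 2559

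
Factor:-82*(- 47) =3854= 2^1*41^1*47^1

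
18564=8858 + 9706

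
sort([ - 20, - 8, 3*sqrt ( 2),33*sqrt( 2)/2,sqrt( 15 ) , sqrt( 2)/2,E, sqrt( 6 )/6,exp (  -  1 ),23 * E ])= [-20, - 8,exp(-1),sqrt(  6 )/6,sqrt( 2 ) /2 , E,sqrt( 15 ),3*sqrt ( 2 ),  33*sqrt(2 ) /2 , 23*E ] 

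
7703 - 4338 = 3365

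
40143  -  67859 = -27716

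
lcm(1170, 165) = 12870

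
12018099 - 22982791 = - 10964692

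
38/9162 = 19/4581=0.00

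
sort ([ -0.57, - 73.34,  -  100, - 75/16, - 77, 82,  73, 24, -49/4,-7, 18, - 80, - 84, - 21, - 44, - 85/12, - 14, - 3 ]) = [ - 100 , - 84, - 80, - 77, - 73.34, - 44, - 21, - 14, - 49/4, - 85/12 , - 7, -75/16, - 3,-0.57, 18, 24 , 73, 82] 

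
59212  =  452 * 131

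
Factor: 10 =2^1*5^1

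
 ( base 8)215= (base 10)141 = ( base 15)96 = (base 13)AB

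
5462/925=5 + 837/925 = 5.90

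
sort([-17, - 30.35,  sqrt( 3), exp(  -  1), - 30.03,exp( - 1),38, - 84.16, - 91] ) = [ - 91, - 84.16, -30.35, - 30.03, - 17, exp( - 1) , exp(-1) , sqrt( 3),38]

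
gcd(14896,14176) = 16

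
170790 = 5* 34158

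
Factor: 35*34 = 1190 = 2^1*5^1*7^1*17^1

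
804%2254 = 804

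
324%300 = 24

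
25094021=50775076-25681055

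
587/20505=587/20505=0.03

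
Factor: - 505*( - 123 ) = 62115 = 3^1*5^1 * 41^1*101^1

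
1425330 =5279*270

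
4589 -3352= 1237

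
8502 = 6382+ 2120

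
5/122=5/122 = 0.04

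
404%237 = 167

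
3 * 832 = 2496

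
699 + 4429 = 5128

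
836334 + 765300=1601634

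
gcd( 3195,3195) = 3195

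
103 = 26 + 77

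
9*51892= 467028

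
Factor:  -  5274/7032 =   -  2^(-2 )*3^1=-3/4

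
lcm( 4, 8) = 8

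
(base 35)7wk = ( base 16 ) 25f3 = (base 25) FDF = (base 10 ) 9715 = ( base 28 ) CAR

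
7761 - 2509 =5252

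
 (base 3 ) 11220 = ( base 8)204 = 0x84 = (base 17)7D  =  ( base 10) 132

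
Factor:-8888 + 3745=  -  5143 =-37^1*139^1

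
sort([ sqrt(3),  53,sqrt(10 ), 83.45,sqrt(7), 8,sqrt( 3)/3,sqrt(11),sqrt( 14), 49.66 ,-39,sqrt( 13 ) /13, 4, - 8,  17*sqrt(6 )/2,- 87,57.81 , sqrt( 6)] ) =[ - 87 , - 39, - 8,sqrt( 13)/13, sqrt( 3)/3,sqrt(3),sqrt( 6), sqrt( 7 ) , sqrt( 10),sqrt( 11 ),sqrt( 14 ),4,8, 17*sqrt( 6)/2, 49.66,  53,57.81,  83.45]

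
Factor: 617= 617^1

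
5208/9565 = 5208/9565 = 0.54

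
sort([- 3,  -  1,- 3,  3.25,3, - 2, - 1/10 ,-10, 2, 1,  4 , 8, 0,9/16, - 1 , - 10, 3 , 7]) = [ - 10 , - 10,-3, - 3, - 2, - 1, - 1,  -  1/10, 0,9/16, 1,2, 3, 3, 3.25,4, 7 , 8]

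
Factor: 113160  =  2^3 * 3^1 * 5^1 * 23^1*41^1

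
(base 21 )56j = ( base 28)2rq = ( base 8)4456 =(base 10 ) 2350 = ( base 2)100100101110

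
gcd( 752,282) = 94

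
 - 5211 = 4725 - 9936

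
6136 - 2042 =4094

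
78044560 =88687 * 880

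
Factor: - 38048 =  - 2^5*29^1 * 41^1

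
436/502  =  218/251 = 0.87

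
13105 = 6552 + 6553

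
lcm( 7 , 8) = 56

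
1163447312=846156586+317290726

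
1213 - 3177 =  - 1964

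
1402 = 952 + 450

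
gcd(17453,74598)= 1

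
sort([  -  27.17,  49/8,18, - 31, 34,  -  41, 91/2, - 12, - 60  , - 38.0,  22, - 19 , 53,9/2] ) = [ - 60 , - 41,- 38.0,-31 ,  -  27.17, -19, - 12, 9/2,49/8,18, 22,34, 91/2,  53]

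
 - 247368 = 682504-929872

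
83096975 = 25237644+57859331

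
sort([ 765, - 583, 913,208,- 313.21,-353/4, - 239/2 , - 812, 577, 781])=[-812, - 583, - 313.21, - 239/2,-353/4, 208 , 577, 765, 781,913]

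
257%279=257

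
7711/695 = 7711/695=11.09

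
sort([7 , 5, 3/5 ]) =[ 3/5 , 5, 7 ]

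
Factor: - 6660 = -2^2 * 3^2*5^1*37^1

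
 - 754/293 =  - 754/293 = - 2.57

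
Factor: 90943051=3407^1  *  26693^1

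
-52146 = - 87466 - - 35320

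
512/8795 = 512/8795 = 0.06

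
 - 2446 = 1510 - 3956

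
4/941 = 4/941 = 0.00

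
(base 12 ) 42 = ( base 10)50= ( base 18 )2E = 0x32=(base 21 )28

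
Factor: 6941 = 11^1*631^1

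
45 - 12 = 33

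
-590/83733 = -590/83733=-0.01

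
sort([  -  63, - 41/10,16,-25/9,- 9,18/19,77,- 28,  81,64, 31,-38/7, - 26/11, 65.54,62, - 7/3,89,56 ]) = [  -  63, - 28, - 9,-38/7, - 41/10, - 25/9,-26/11,-7/3,18/19,16,31,56,62,64,65.54,77,81,89] 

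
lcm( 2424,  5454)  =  21816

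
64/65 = 64/65= 0.98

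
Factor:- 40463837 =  - 40463837^1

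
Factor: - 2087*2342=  - 4887754 = -2^1 * 1171^1*2087^1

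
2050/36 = 56 + 17/18= 56.94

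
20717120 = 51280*404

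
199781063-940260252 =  - 740479189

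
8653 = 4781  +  3872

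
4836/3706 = 1 + 565/1853 = 1.30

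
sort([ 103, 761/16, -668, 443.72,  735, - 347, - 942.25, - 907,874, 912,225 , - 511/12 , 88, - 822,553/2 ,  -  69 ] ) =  [ - 942.25 , - 907, - 822, - 668, - 347, - 69, - 511/12 , 761/16, 88,  103,225, 553/2 , 443.72,735,874,912]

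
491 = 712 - 221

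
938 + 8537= 9475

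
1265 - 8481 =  - 7216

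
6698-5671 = 1027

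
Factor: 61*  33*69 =138897= 3^2*11^1*23^1*61^1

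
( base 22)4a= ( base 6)242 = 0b1100010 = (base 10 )98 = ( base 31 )35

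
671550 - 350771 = 320779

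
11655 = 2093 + 9562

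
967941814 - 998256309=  - 30314495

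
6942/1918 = 3471/959 = 3.62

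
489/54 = 9 + 1/18 = 9.06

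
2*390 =780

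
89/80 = 1  +  9/80 = 1.11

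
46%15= 1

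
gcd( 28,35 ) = 7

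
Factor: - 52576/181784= -212/733 =-2^2*53^1 * 733^(-1)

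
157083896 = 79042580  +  78041316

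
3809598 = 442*8619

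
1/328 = 1/328 = 0.00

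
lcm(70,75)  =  1050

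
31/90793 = 31/90793=0.00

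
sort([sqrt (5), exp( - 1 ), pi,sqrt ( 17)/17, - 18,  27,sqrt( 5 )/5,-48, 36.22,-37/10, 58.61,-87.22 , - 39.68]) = [-87.22, - 48,  -  39.68,  -  18 , - 37/10 , sqrt( 17) /17,exp ( -1 ),sqrt (5 )/5,sqrt( 5 ),  pi,27, 36.22,58.61 ] 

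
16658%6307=4044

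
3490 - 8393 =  - 4903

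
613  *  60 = 36780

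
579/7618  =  579/7618 = 0.08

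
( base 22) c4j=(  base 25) 9bf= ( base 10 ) 5915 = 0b1011100011011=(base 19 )G76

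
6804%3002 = 800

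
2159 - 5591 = - 3432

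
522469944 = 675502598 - 153032654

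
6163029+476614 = 6639643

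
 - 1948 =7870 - 9818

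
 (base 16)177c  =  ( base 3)22020200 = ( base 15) 1bac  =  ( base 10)6012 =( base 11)4576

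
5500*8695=47822500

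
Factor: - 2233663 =-1307^1*1709^1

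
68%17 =0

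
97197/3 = 32399 = 32399.00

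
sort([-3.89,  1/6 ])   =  [-3.89 , 1/6] 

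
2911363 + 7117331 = 10028694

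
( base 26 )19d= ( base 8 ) 1633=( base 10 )923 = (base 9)1235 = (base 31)TO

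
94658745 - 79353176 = 15305569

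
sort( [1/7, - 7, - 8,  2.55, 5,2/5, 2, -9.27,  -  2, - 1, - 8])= [ - 9.27,- 8,- 8, - 7, - 2, -1, 1/7, 2/5, 2, 2.55, 5] 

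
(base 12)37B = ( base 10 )527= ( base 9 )645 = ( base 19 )18E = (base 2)1000001111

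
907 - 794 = 113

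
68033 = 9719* 7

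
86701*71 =6155771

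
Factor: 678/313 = 2^1 *3^1*113^1*313^( - 1 ) 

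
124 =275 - 151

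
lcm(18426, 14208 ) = 1179264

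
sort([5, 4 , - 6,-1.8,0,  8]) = [  -  6, - 1.8,0,4, 5,  8] 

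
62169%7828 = 7373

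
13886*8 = 111088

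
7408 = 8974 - 1566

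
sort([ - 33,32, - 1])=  [ - 33, -1, 32] 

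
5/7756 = 5/7756 = 0.00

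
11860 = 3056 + 8804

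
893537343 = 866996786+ 26540557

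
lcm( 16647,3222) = 99882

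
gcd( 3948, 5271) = 21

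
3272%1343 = 586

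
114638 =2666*43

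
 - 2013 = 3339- 5352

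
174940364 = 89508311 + 85432053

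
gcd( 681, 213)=3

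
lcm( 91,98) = 1274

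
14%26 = 14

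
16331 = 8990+7341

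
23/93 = 23/93 = 0.25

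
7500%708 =420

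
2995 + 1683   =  4678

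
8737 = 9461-724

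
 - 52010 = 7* ( - 7430 ) 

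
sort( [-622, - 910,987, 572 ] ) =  [-910 , - 622,572,987 ]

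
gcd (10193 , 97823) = 1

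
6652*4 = 26608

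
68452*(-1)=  - 68452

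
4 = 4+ 0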